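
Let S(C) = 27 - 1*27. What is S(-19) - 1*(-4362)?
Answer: 4362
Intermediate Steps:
S(C) = 0 (S(C) = 27 - 27 = 0)
S(-19) - 1*(-4362) = 0 - 1*(-4362) = 0 + 4362 = 4362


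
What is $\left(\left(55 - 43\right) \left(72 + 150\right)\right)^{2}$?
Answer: $7096896$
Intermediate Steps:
$\left(\left(55 - 43\right) \left(72 + 150\right)\right)^{2} = \left(12 \cdot 222\right)^{2} = 2664^{2} = 7096896$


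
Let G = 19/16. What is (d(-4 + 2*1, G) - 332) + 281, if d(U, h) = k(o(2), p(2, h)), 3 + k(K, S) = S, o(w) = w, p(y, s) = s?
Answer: -845/16 ≈ -52.813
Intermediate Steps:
G = 19/16 (G = 19*(1/16) = 19/16 ≈ 1.1875)
k(K, S) = -3 + S
d(U, h) = -3 + h
(d(-4 + 2*1, G) - 332) + 281 = ((-3 + 19/16) - 332) + 281 = (-29/16 - 332) + 281 = -5341/16 + 281 = -845/16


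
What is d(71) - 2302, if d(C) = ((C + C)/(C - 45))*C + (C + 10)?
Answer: -23832/13 ≈ -1833.2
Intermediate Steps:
d(C) = 10 + C + 2*C²/(-45 + C) (d(C) = ((2*C)/(-45 + C))*C + (10 + C) = (2*C/(-45 + C))*C + (10 + C) = 2*C²/(-45 + C) + (10 + C) = 10 + C + 2*C²/(-45 + C))
d(71) - 2302 = (-450 - 35*71 + 3*71²)/(-45 + 71) - 2302 = (-450 - 2485 + 3*5041)/26 - 2302 = (-450 - 2485 + 15123)/26 - 2302 = (1/26)*12188 - 2302 = 6094/13 - 2302 = -23832/13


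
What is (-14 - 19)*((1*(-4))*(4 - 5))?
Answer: -132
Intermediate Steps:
(-14 - 19)*((1*(-4))*(4 - 5)) = -(-132)*(-1) = -33*4 = -132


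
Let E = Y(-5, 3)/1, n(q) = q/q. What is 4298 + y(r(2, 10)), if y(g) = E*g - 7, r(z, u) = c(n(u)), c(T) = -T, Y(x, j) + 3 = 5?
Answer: 4289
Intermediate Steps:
Y(x, j) = 2 (Y(x, j) = -3 + 5 = 2)
n(q) = 1
E = 2 (E = 2/1 = 2*1 = 2)
r(z, u) = -1 (r(z, u) = -1*1 = -1)
y(g) = -7 + 2*g (y(g) = 2*g - 7 = -7 + 2*g)
4298 + y(r(2, 10)) = 4298 + (-7 + 2*(-1)) = 4298 + (-7 - 2) = 4298 - 9 = 4289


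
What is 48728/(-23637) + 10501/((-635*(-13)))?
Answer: -154037503/195123435 ≈ -0.78944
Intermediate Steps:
48728/(-23637) + 10501/((-635*(-13))) = 48728*(-1/23637) + 10501/8255 = -48728/23637 + 10501*(1/8255) = -48728/23637 + 10501/8255 = -154037503/195123435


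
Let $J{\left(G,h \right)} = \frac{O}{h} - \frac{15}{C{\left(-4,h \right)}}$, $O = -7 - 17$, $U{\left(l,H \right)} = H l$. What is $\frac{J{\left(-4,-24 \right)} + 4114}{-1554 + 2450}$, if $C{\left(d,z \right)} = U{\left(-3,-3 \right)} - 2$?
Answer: $\frac{14395}{3136} \approx 4.5902$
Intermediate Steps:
$O = -24$
$C{\left(d,z \right)} = 7$ ($C{\left(d,z \right)} = \left(-3\right) \left(-3\right) - 2 = 9 - 2 = 7$)
$J{\left(G,h \right)} = - \frac{15}{7} - \frac{24}{h}$ ($J{\left(G,h \right)} = - \frac{24}{h} - \frac{15}{7} = - \frac{15}{7} - \frac{24}{h}$)
$\frac{J{\left(-4,-24 \right)} + 4114}{-1554 + 2450} = \frac{\left(- \frac{15}{7} - \frac{24}{-24}\right) + 4114}{-1554 + 2450} = \frac{\left(- \frac{15}{7} - -1\right) + 4114}{896} = \left(\left(- \frac{15}{7} + 1\right) + 4114\right) \frac{1}{896} = \left(- \frac{8}{7} + 4114\right) \frac{1}{896} = \frac{28790}{7} \cdot \frac{1}{896} = \frac{14395}{3136}$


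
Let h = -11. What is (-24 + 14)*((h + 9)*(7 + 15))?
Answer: 440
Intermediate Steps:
(-24 + 14)*((h + 9)*(7 + 15)) = (-24 + 14)*((-11 + 9)*(7 + 15)) = -(-20)*22 = -10*(-44) = 440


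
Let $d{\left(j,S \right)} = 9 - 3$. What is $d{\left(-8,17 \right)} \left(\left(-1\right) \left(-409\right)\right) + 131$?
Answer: $2585$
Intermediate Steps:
$d{\left(j,S \right)} = 6$ ($d{\left(j,S \right)} = 9 - 3 = 6$)
$d{\left(-8,17 \right)} \left(\left(-1\right) \left(-409\right)\right) + 131 = 6 \left(\left(-1\right) \left(-409\right)\right) + 131 = 6 \cdot 409 + 131 = 2454 + 131 = 2585$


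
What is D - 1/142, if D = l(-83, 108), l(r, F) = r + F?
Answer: 3549/142 ≈ 24.993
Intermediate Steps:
l(r, F) = F + r
D = 25 (D = 108 - 83 = 25)
D - 1/142 = 25 - 1/142 = 3549/142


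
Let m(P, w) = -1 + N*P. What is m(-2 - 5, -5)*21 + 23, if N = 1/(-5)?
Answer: 157/5 ≈ 31.400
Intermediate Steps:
N = -1/5 ≈ -0.20000
m(P, w) = -1 - P/5
m(-2 - 5, -5)*21 + 23 = (-1 - (-2 - 5)/5)*21 + 23 = (-1 - 1/5*(-7))*21 + 23 = (-1 + 7/5)*21 + 23 = (2/5)*21 + 23 = 42/5 + 23 = 157/5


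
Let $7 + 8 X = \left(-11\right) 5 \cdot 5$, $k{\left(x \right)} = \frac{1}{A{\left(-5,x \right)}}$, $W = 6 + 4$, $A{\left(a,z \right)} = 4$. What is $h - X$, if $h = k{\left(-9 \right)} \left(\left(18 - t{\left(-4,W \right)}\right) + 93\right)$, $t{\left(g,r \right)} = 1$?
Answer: $\frac{251}{4} \approx 62.75$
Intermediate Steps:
$W = 10$
$k{\left(x \right)} = \frac{1}{4}$
$X = - \frac{141}{4}$ ($X = - \frac{7}{8} + \frac{\left(-11\right) 5 \cdot 5}{8} = - \frac{7}{8} + \frac{\left(-55\right) 5}{8} = - \frac{7}{8} + \frac{1}{8} \left(-275\right) = - \frac{7}{8} - \frac{275}{8} = - \frac{141}{4} \approx -35.25$)
$h = \frac{55}{2}$ ($h = \frac{\left(18 - 1\right) + 93}{4} = \frac{17 + 93}{4} = \frac{1}{4} \cdot 110 = \frac{55}{2} \approx 27.5$)
$h - X = \frac{55}{2} - - \frac{141}{4} = \frac{55}{2} + \frac{141}{4} = \frac{251}{4}$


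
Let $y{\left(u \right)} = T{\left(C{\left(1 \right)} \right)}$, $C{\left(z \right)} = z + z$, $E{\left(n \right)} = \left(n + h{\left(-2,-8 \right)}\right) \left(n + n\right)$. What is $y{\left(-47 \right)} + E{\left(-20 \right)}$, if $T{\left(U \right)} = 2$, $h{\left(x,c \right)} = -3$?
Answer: $922$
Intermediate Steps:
$E{\left(n \right)} = 2 n \left(-3 + n\right)$ ($E{\left(n \right)} = \left(n - 3\right) \left(n + n\right) = \left(-3 + n\right) 2 n = 2 n \left(-3 + n\right)$)
$C{\left(z \right)} = 2 z$
$y{\left(u \right)} = 2$
$y{\left(-47 \right)} + E{\left(-20 \right)} = 2 + 2 \left(-20\right) \left(-3 - 20\right) = 2 + 2 \left(-20\right) \left(-23\right) = 2 + 920 = 922$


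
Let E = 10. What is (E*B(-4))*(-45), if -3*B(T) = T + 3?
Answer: -150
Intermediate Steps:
B(T) = -1 - T/3 (B(T) = -(T + 3)/3 = -(3 + T)/3 = -1 - T/3)
(E*B(-4))*(-45) = (10*(-1 - 1/3*(-4)))*(-45) = (10*(-1 + 4/3))*(-45) = (10*(1/3))*(-45) = (10/3)*(-45) = -150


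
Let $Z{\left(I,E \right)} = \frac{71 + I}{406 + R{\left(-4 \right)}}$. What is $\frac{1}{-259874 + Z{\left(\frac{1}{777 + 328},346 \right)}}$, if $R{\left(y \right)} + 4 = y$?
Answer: $- \frac{219895}{57144954002} \approx -3.848 \cdot 10^{-6}$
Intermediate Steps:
$R{\left(y \right)} = -4 + y$
$Z{\left(I,E \right)} = \frac{71}{398} + \frac{I}{398}$ ($Z{\left(I,E \right)} = \frac{71 + I}{406 - 8} = \frac{71 + I}{398} = \left(71 + I\right) \frac{1}{398} = \frac{71}{398} + \frac{I}{398}$)
$\frac{1}{-259874 + Z{\left(\frac{1}{777 + 328},346 \right)}} = \frac{1}{-259874 + \left(\frac{71}{398} + \frac{1}{398 \left(777 + 328\right)}\right)} = \frac{1}{-259874 + \left(\frac{71}{398} + \frac{1}{398 \cdot 1105}\right)} = \frac{1}{-259874 + \left(\frac{71}{398} + \frac{1}{398} \cdot \frac{1}{1105}\right)} = \frac{1}{-259874 + \left(\frac{71}{398} + \frac{1}{439790}\right)} = \frac{1}{-259874 + \frac{39228}{219895}} = \frac{1}{- \frac{57144954002}{219895}} = - \frac{219895}{57144954002}$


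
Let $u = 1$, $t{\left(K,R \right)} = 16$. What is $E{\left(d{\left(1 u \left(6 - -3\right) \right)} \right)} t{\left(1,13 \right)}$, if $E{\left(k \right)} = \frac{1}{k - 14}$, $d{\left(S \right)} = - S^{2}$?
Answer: $- \frac{16}{95} \approx -0.16842$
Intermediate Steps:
$E{\left(k \right)} = \frac{1}{-14 + k}$
$E{\left(d{\left(1 u \left(6 - -3\right) \right)} \right)} t{\left(1,13 \right)} = \frac{1}{-14 - \left(1 \cdot 1 \left(6 - -3\right)\right)^{2}} \cdot 16 = \frac{1}{-14 - \left(1 \left(6 + 3\right)\right)^{2}} \cdot 16 = \frac{1}{-14 - \left(1 \cdot 9\right)^{2}} \cdot 16 = \frac{1}{-14 - 9^{2}} \cdot 16 = \frac{1}{-14 - 81} \cdot 16 = \frac{1}{-95} \cdot 16 = \left(- \frac{1}{95}\right) 16 = - \frac{16}{95}$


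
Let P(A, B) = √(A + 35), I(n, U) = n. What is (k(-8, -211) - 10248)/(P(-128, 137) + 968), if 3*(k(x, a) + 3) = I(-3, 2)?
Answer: -9923936/937117 + 10252*I*√93/937117 ≈ -10.59 + 0.1055*I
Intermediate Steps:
k(x, a) = -4 (k(x, a) = -3 + (⅓)*(-3) = -3 - 1 = -4)
P(A, B) = √(35 + A)
(k(-8, -211) - 10248)/(P(-128, 137) + 968) = (-4 - 10248)/(√(35 - 128) + 968) = -10252/(√(-93) + 968) = -10252/(I*√93 + 968) = -10252/(968 + I*√93)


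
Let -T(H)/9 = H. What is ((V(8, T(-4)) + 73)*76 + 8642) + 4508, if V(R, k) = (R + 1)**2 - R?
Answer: 24246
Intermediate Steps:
T(H) = -9*H
V(R, k) = (1 + R)**2 - R
((V(8, T(-4)) + 73)*76 + 8642) + 4508 = ((((1 + 8)**2 - 1*8) + 73)*76 + 8642) + 4508 = (((9**2 - 8) + 73)*76 + 8642) + 4508 = (((81 - 8) + 73)*76 + 8642) + 4508 = ((73 + 73)*76 + 8642) + 4508 = (146*76 + 8642) + 4508 = (11096 + 8642) + 4508 = 19738 + 4508 = 24246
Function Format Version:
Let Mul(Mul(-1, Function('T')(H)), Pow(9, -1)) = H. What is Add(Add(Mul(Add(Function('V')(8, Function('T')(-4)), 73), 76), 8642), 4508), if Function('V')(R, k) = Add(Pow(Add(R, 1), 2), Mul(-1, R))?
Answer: 24246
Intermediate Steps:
Function('T')(H) = Mul(-9, H)
Function('V')(R, k) = Add(Pow(Add(1, R), 2), Mul(-1, R))
Add(Add(Mul(Add(Function('V')(8, Function('T')(-4)), 73), 76), 8642), 4508) = Add(Add(Mul(Add(Add(Pow(Add(1, 8), 2), Mul(-1, 8)), 73), 76), 8642), 4508) = Add(Add(Mul(Add(Add(Pow(9, 2), -8), 73), 76), 8642), 4508) = Add(Add(Mul(Add(Add(81, -8), 73), 76), 8642), 4508) = Add(Add(Mul(Add(73, 73), 76), 8642), 4508) = Add(Add(Mul(146, 76), 8642), 4508) = Add(Add(11096, 8642), 4508) = Add(19738, 4508) = 24246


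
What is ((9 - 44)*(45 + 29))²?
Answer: 6708100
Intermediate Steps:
((9 - 44)*(45 + 29))² = (-35*74)² = (-2590)² = 6708100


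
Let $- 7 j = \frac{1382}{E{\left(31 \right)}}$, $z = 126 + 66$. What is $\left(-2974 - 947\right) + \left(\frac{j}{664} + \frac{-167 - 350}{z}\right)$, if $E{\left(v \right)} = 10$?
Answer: $- \frac{2188495429}{557760} \approx -3923.7$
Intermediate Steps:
$z = 192$
$j = - \frac{691}{35}$ ($j = - \frac{1382 \cdot \frac{1}{10}}{7} = \left(- \frac{1}{7}\right) \frac{691}{5} = - \frac{691}{35} \approx -19.743$)
$\left(-2974 - 947\right) + \left(\frac{j}{664} + \frac{-167 - 350}{z}\right) = \left(-2974 - 947\right) + \left(- \frac{691}{35 \cdot 664} + \frac{-167 - 350}{192}\right) = -3921 - \frac{1518469}{557760} = - \frac{2188495429}{557760}$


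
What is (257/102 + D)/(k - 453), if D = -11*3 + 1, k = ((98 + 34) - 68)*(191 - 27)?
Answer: -3007/1024386 ≈ -0.0029354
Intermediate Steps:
k = 10496 (k = (132 - 68)*164 = 64*164 = 10496)
D = -32 (D = -33 + 1 = -32)
(257/102 + D)/(k - 453) = (257/102 - 32)/(10496 - 453) = (257*(1/102) - 32)/10043 = (257/102 - 32)*(1/10043) = -3007/102*1/10043 = -3007/1024386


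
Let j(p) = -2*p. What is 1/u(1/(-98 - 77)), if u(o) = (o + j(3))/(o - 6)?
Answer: 1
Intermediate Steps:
u(o) = 1 (u(o) = (o - 2*3)/(o - 6) = (o - 6)/(-6 + o) = (-6 + o)/(-6 + o) = 1)
1/u(1/(-98 - 77)) = 1/1 = 1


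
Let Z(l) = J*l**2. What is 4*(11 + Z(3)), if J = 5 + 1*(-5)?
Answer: 44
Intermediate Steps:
J = 0 (J = 5 - 5 = 0)
Z(l) = 0 (Z(l) = 0*l**2 = 0)
4*(11 + Z(3)) = 4*(11 + 0) = 4*11 = 44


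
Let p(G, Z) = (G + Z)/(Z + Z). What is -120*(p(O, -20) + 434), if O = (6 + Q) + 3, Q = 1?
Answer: -52110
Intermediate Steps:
O = 10 (O = (6 + 1) + 3 = 7 + 3 = 10)
p(G, Z) = (G + Z)/(2*Z) (p(G, Z) = (G + Z)/((2*Z)) = (G + Z)*(1/(2*Z)) = (G + Z)/(2*Z))
-120*(p(O, -20) + 434) = -120*((½)*(10 - 20)/(-20) + 434) = -120*((½)*(-1/20)*(-10) + 434) = -120*(¼ + 434) = -120*1737/4 = -52110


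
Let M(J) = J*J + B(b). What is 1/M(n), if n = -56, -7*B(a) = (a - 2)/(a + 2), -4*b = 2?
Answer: 21/65861 ≈ 0.00031885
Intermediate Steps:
b = -½ (b = -¼*2 = -½ ≈ -0.50000)
B(a) = -(-2 + a)/(7*(2 + a)) (B(a) = -(a - 2)/(7*(a + 2)) = -(-2 + a)/(7*(2 + a)))
M(J) = 5/21 + J² (M(J) = J*J + (2 - 1*(-½))/(7*(2 - ½)) = J² + (2 + ½)/(7*(3/2)) = J² + (⅐)*(⅔)*(5/2) = J² + 5/21 = 5/21 + J²)
1/M(n) = 1/(5/21 + (-56)²) = 1/(5/21 + 3136) = 1/(65861/21) = 21/65861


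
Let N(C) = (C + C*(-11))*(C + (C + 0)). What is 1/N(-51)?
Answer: -1/52020 ≈ -1.9223e-5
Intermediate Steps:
N(C) = -20*C**2 (N(C) = (C - 11*C)*(C + C) = (-10*C)*(2*C) = -20*C**2)
1/N(-51) = 1/(-20*(-51)**2) = 1/(-20*2601) = 1/(-52020) = -1/52020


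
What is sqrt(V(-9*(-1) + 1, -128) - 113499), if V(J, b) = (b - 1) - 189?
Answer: I*sqrt(113817) ≈ 337.37*I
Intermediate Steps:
V(J, b) = -190 + b (V(J, b) = (-1 + b) - 189 = -190 + b)
sqrt(V(-9*(-1) + 1, -128) - 113499) = sqrt((-190 - 128) - 113499) = sqrt(-318 - 113499) = sqrt(-113817) = I*sqrt(113817)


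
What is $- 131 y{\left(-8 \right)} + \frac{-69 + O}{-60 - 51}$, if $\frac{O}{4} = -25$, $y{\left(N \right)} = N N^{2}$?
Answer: $\frac{7445161}{111} \approx 67074.0$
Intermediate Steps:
$y{\left(N \right)} = N^{3}$
$O = -100$ ($O = 4 \left(-25\right) = -100$)
$- 131 y{\left(-8 \right)} + \frac{-69 + O}{-60 - 51} = - 131 \left(-8\right)^{3} + \frac{-69 - 100}{-60 - 51} = \left(-131\right) \left(-512\right) - \frac{169}{-111} = 67072 - - \frac{169}{111} = 67072 + \frac{169}{111} = \frac{7445161}{111}$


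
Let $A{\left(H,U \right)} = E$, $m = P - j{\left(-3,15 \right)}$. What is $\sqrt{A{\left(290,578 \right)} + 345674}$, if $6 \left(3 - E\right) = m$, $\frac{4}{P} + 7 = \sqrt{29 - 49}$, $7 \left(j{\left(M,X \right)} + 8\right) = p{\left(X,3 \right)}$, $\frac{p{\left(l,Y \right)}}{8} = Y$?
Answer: $\frac{\sqrt{80642479687 + 4508 i \sqrt{5}}}{483} \approx 587.94 + 3.6746 \cdot 10^{-5} i$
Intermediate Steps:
$p{\left(l,Y \right)} = 8 Y$
$j{\left(M,X \right)} = - \frac{32}{7}$ ($j{\left(M,X \right)} = -8 + \frac{8 \cdot 3}{7} = -8 + \frac{1}{7} \cdot 24 = -8 + \frac{24}{7} = - \frac{32}{7}$)
$P = \frac{4}{-7 + 2 i \sqrt{5}}$ ($P = \frac{4}{-7 + \sqrt{29 - 49}} = \frac{4}{-7 + \sqrt{-20}} = \frac{4}{-7 + 2 i \sqrt{5}} \approx -0.4058 - 0.25925 i$)
$m = \frac{2012}{483} - \frac{8 i \sqrt{5}}{69}$ ($m = \left(- \frac{28}{69} - \frac{8 i \sqrt{5}}{69}\right) - - \frac{32}{7} = \left(- \frac{28}{69} - \frac{8 i \sqrt{5}}{69}\right) + \frac{32}{7} = \frac{2012}{483} - \frac{8 i \sqrt{5}}{69} \approx 4.1656 - 0.25925 i$)
$E = \frac{3341}{1449} + \frac{4 i \sqrt{5}}{207}$ ($E = 3 - \frac{\frac{2012}{483} - \frac{8 i \sqrt{5}}{69}}{6} = 3 - \left(\frac{1006}{1449} - \frac{4 i \sqrt{5}}{207}\right) = \frac{3341}{1449} + \frac{4 i \sqrt{5}}{207} \approx 2.3057 + 0.043209 i$)
$A{\left(H,U \right)} = \frac{3341}{1449} + \frac{4 i \sqrt{5}}{207}$
$\sqrt{A{\left(290,578 \right)} + 345674} = \sqrt{\left(\frac{3341}{1449} + \frac{4 i \sqrt{5}}{207}\right) + 345674} = \sqrt{\frac{500884967}{1449} + \frac{4 i \sqrt{5}}{207}}$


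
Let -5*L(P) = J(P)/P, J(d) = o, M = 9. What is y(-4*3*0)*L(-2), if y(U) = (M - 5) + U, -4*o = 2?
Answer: -1/5 ≈ -0.20000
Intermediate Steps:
o = -1/2 (o = -1/4*2 = -1/2 ≈ -0.50000)
y(U) = 4 + U (y(U) = (9 - 5) + U = 4 + U)
J(d) = -1/2
L(P) = 1/(10*P) (L(P) = -(-1)/(10*P) = 1/(10*P))
y(-4*3*0)*L(-2) = (4 - 4*3*0)*((1/10)/(-2)) = (4 - 12*0)*((1/10)*(-1/2)) = (4 + 0)*(-1/20) = 4*(-1/20) = -1/5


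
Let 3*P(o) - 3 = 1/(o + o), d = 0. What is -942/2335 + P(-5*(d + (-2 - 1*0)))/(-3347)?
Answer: -7572595/18756588 ≈ -0.40373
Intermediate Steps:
P(o) = 1 + 1/(6*o) (P(o) = 1 + 1/(3*(o + o)) = 1 + 1/(3*((2*o))) = 1 + (1/(2*o))/3 = 1 + 1/(6*o))
-942/2335 + P(-5*(d + (-2 - 1*0)))/(-3347) = -942/2335 + ((⅙ - 5*(0 + (-2 - 1*0)))/((-5*(0 + (-2 - 1*0)))))/(-3347) = -942*1/2335 + ((⅙ - 5*(0 + (-2 + 0)))/((-5*(0 + (-2 + 0)))))*(-1/3347) = -942/2335 + ((⅙ - 5*(0 - 2))/((-5*(0 - 2))))*(-1/3347) = -942/2335 + ((⅙ - 5*(-2))/((-5*(-2))))*(-1/3347) = -942/2335 + ((⅙ + 10)/10)*(-1/3347) = -942/2335 + ((⅒)*(61/6))*(-1/3347) = -942/2335 + (61/60)*(-1/3347) = -942/2335 - 61/200820 = -7572595/18756588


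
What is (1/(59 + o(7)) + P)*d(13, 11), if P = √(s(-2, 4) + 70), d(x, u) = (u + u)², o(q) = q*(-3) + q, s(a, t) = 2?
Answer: 484/45 + 2904*√2 ≈ 4117.6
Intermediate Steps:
o(q) = -2*q (o(q) = -3*q + q = -2*q)
d(x, u) = 4*u² (d(x, u) = (2*u)² = 4*u²)
P = 6*√2 (P = √(2 + 70) = √72 = 6*√2 ≈ 8.4853)
(1/(59 + o(7)) + P)*d(13, 11) = (1/(59 - 2*7) + 6*√2)*(4*11²) = (1/(59 - 14) + 6*√2)*(4*121) = (1/45 + 6*√2)*484 = 484/45 + 2904*√2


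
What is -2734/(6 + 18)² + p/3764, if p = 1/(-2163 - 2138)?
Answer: -5532578519/1165605408 ≈ -4.7465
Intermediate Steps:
p = -1/4301 (p = 1/(-4301) = -1/4301 ≈ -0.00023250)
-2734/(6 + 18)² + p/3764 = -2734/(6 + 18)² - 1/4301/3764 = -2734/(24²) - 1/4301*1/3764 = -2734/576 - 1/16188964 = -2734*1/576 - 1/16188964 = -1367/288 - 1/16188964 = -5532578519/1165605408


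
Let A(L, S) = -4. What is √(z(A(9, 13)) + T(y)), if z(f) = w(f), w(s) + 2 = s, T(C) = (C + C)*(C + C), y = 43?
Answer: √7390 ≈ 85.965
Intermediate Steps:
T(C) = 4*C² (T(C) = (2*C)*(2*C) = 4*C²)
w(s) = -2 + s
z(f) = -2 + f
√(z(A(9, 13)) + T(y)) = √((-2 - 4) + 4*43²) = √(-6 + 4*1849) = √(-6 + 7396) = √7390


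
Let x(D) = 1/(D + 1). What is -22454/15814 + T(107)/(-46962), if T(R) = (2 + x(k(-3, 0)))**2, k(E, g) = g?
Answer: -58590393/41258726 ≈ -1.4201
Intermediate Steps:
x(D) = 1/(1 + D)
T(R) = 9 (T(R) = (2 + 1/(1 + 0))**2 = (2 + 1/1)**2 = (2 + 1)**2 = 3**2 = 9)
-22454/15814 + T(107)/(-46962) = -22454/15814 + 9/(-46962) = -22454*1/15814 + 9*(-1/46962) = -11227/7907 - 1/5218 = -58590393/41258726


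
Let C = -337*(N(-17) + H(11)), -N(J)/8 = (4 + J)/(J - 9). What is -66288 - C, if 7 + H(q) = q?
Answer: -66288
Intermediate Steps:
N(J) = -8*(4 + J)/(-9 + J) (N(J) = -8*(4 + J)/(J - 9) = -8*(4 + J)/(-9 + J))
H(q) = -7 + q
C = 0 (C = -337*(8*(-4 - 1*(-17))/(-9 - 17) + (-7 + 11)) = -337*(8*(-4 + 17)/(-26) + 4) = -337*(8*(-1/26)*13 + 4) = -337*(-4 + 4) = -337*0 = 0)
-66288 - C = -66288 - 1*0 = -66288 + 0 = -66288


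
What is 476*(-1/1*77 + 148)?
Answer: 33796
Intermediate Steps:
476*(-1/1*77 + 148) = 476*(-1*1*77 + 148) = 476*(-1*77 + 148) = 476*(-77 + 148) = 476*71 = 33796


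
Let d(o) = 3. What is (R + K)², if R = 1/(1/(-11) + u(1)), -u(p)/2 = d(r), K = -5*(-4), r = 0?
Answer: 1766241/4489 ≈ 393.46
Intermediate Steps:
K = 20
u(p) = -6 (u(p) = -2*3 = -6)
R = -11/67 (R = 1/(1/(-11) - 6) = 1/(-1/11 - 6) = 1/(-67/11) = -11/67 ≈ -0.16418)
(R + K)² = (-11/67 + 20)² = (1329/67)² = 1766241/4489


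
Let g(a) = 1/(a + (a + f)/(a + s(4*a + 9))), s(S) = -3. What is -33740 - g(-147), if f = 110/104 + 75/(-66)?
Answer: -140903508580/4176157 ≈ -33740.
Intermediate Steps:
f = -45/572 (f = 110*(1/104) + 75*(-1/66) = 55/52 - 25/22 = -45/572 ≈ -0.078671)
g(a) = 1/(a + (-45/572 + a)/(-3 + a)) (g(a) = 1/(a + (a - 45/572)/(a - 3)) = 1/(a + (-45/572 + a)/(-3 + a)))
-33740 - g(-147) = -33740 - 572*(-3 - 147)/(-45 - 1144*(-147) + 572*(-147)**2) = -33740 - 572*(-150)/(-45 + 168168 + 572*21609) = -33740 - 572*(-150)/(-45 + 168168 + 12360348) = -33740 - 572*(-150)/12528471 = -33740 - 1*(-28600/4176157) = -33740 + 28600/4176157 = -140903508580/4176157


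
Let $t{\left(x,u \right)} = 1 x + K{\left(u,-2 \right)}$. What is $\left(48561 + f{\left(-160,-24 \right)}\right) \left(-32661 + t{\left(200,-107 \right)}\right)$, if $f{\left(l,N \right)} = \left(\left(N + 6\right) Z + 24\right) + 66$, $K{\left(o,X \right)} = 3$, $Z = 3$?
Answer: $-1577361426$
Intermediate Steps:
$f{\left(l,N \right)} = 108 + 3 N$ ($f{\left(l,N \right)} = \left(\left(N + 6\right) 3 + 24\right) + 66 = \left(\left(6 + N\right) 3 + 24\right) + 66 = \left(\left(18 + 3 N\right) + 24\right) + 66 = \left(42 + 3 N\right) + 66 = 108 + 3 N$)
$t{\left(x,u \right)} = 3 + x$ ($t{\left(x,u \right)} = 1 x + 3 = x + 3 = 3 + x$)
$\left(48561 + f{\left(-160,-24 \right)}\right) \left(-32661 + t{\left(200,-107 \right)}\right) = \left(48561 + \left(108 + 3 \left(-24\right)\right)\right) \left(-32661 + \left(3 + 200\right)\right) = \left(48561 + \left(108 - 72\right)\right) \left(-32661 + 203\right) = \left(48561 + 36\right) \left(-32458\right) = 48597 \left(-32458\right) = -1577361426$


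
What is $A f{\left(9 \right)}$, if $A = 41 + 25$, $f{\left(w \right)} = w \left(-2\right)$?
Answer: $-1188$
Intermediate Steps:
$f{\left(w \right)} = - 2 w$
$A = 66$
$A f{\left(9 \right)} = 66 \left(\left(-2\right) 9\right) = 66 \left(-18\right) = -1188$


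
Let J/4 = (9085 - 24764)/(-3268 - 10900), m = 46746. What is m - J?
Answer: 165558653/3542 ≈ 46742.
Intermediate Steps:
J = 15679/3542 (J = 4*((9085 - 24764)/(-3268 - 10900)) = 4*(-15679/(-14168)) = 4*(-15679*(-1/14168)) = 4*(15679/14168) = 15679/3542 ≈ 4.4266)
m - J = 46746 - 1*15679/3542 = 46746 - 15679/3542 = 165558653/3542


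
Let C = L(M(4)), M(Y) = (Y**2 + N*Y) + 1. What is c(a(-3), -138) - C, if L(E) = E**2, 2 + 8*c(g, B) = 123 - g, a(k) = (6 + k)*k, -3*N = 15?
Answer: 29/4 ≈ 7.2500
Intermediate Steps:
N = -5 (N = -1/3*15 = -5)
a(k) = k*(6 + k)
c(g, B) = 121/8 - g/8 (c(g, B) = -1/4 + (123 - g)/8 = -1/4 + (123/8 - g/8) = 121/8 - g/8)
M(Y) = 1 + Y**2 - 5*Y (M(Y) = (Y**2 - 5*Y) + 1 = 1 + Y**2 - 5*Y)
C = 9 (C = (1 + 4**2 - 5*4)**2 = (1 + 16 - 20)**2 = (-3)**2 = 9)
c(a(-3), -138) - C = (121/8 - (-3)*(6 - 3)/8) - 1*9 = (121/8 - (-3)*3/8) - 9 = (121/8 - 1/8*(-9)) - 9 = (121/8 + 9/8) - 9 = 65/4 - 9 = 29/4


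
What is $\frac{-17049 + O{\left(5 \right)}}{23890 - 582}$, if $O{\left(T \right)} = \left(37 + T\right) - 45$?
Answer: $- \frac{4263}{5827} \approx -0.73159$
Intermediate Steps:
$O{\left(T \right)} = -8 + T$
$\frac{-17049 + O{\left(5 \right)}}{23890 - 582} = \frac{-17049 + \left(-8 + 5\right)}{23890 - 582} = \frac{-17049 - 3}{23308} = \left(-17052\right) \frac{1}{23308} = - \frac{4263}{5827}$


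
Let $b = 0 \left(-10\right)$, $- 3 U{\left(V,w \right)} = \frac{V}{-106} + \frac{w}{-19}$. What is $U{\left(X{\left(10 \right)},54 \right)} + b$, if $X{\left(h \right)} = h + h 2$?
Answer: $\frac{1049}{1007} \approx 1.0417$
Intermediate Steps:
$X{\left(h \right)} = 3 h$ ($X{\left(h \right)} = h + 2 h = 3 h$)
$U{\left(V,w \right)} = \frac{w}{57} + \frac{V}{318}$ ($U{\left(V,w \right)} = - \frac{\frac{V}{-106} + \frac{w}{-19}}{3} = - \frac{V \left(- \frac{1}{106}\right) + w \left(- \frac{1}{19}\right)}{3} = - \frac{- \frac{V}{106} - \frac{w}{19}}{3} = - \frac{- \frac{w}{19} - \frac{V}{106}}{3} = \frac{w}{57} + \frac{V}{318}$)
$b = 0$
$U{\left(X{\left(10 \right)},54 \right)} + b = \left(\frac{1}{57} \cdot 54 + \frac{3 \cdot 10}{318}\right) + 0 = \left(\frac{18}{19} + \frac{1}{318} \cdot 30\right) + 0 = \left(\frac{18}{19} + \frac{5}{53}\right) + 0 = \frac{1049}{1007} + 0 = \frac{1049}{1007}$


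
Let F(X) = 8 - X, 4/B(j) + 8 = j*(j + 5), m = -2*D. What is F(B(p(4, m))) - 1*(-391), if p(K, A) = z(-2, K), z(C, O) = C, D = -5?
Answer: 2795/7 ≈ 399.29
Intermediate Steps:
m = 10 (m = -2*(-5) = 10)
p(K, A) = -2
B(j) = 4/(-8 + j*(5 + j)) (B(j) = 4/(-8 + j*(j + 5)) = 4/(-8 + j*(5 + j)))
F(B(p(4, m))) - 1*(-391) = (8 - 4/(-8 + (-2)² + 5*(-2))) - 1*(-391) = (8 - 4/(-8 + 4 - 10)) + 391 = (8 - 4/(-14)) + 391 = (8 - 4*(-1)/14) + 391 = (8 - 1*(-2/7)) + 391 = (8 + 2/7) + 391 = 58/7 + 391 = 2795/7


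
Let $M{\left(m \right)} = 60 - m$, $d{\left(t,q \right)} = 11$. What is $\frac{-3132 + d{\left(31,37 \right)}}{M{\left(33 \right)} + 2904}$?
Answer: $- \frac{3121}{2931} \approx -1.0648$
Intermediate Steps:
$\frac{-3132 + d{\left(31,37 \right)}}{M{\left(33 \right)} + 2904} = \frac{-3132 + 11}{\left(60 - 33\right) + 2904} = - \frac{3121}{\left(60 - 33\right) + 2904} = - \frac{3121}{27 + 2904} = - \frac{3121}{2931}$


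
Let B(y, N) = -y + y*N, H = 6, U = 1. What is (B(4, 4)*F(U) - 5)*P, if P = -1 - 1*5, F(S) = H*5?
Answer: -2130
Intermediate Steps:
B(y, N) = -y + N*y
F(S) = 30 (F(S) = 6*5 = 30)
P = -6 (P = -1 - 5 = -6)
(B(4, 4)*F(U) - 5)*P = ((4*(-1 + 4))*30 - 5)*(-6) = ((4*3)*30 - 5)*(-6) = (12*30 - 5)*(-6) = (360 - 5)*(-6) = 355*(-6) = -2130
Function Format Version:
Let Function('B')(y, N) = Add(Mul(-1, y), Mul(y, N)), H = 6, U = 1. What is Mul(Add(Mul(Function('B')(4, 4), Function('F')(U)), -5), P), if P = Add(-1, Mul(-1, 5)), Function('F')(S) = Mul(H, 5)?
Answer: -2130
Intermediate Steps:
Function('B')(y, N) = Add(Mul(-1, y), Mul(N, y))
Function('F')(S) = 30 (Function('F')(S) = Mul(6, 5) = 30)
P = -6 (P = Add(-1, -5) = -6)
Mul(Add(Mul(Function('B')(4, 4), Function('F')(U)), -5), P) = Mul(Add(Mul(Mul(4, Add(-1, 4)), 30), -5), -6) = Mul(Add(Mul(Mul(4, 3), 30), -5), -6) = Mul(Add(Mul(12, 30), -5), -6) = Mul(Add(360, -5), -6) = Mul(355, -6) = -2130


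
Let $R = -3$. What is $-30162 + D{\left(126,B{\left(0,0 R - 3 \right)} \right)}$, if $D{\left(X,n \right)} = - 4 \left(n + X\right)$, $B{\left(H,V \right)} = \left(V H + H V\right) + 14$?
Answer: $-30722$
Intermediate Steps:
$B{\left(H,V \right)} = 14 + 2 H V$ ($B{\left(H,V \right)} = \left(H V + H V\right) + 14 = 2 H V + 14 = 14 + 2 H V$)
$D{\left(X,n \right)} = - 4 X - 4 n$ ($D{\left(X,n \right)} = - 4 \left(X + n\right) = - 4 X - 4 n$)
$-30162 + D{\left(126,B{\left(0,0 R - 3 \right)} \right)} = -30162 - \left(504 + 4 \left(14 + 2 \cdot 0 \left(0 \left(-3\right) - 3\right)\right)\right) = -30162 - \left(504 + 4 \left(14 + 2 \cdot 0 \left(0 - 3\right)\right)\right) = -30162 - \left(504 + 4 \left(14 + 2 \cdot 0 \left(-3\right)\right)\right) = -30162 - \left(504 + 4 \left(14 + 0\right)\right) = -30162 - 560 = -30722$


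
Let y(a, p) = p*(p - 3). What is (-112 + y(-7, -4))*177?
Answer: -14868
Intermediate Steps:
y(a, p) = p*(-3 + p)
(-112 + y(-7, -4))*177 = (-112 - 4*(-3 - 4))*177 = (-112 - 4*(-7))*177 = (-112 + 28)*177 = -84*177 = -14868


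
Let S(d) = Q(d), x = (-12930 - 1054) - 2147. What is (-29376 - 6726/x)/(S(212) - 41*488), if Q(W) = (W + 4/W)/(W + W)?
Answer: 186816252880/127239216537 ≈ 1.4682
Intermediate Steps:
x = -16131 (x = -13984 - 2147 = -16131)
Q(W) = (W + 4/W)/(2*W) (Q(W) = (W + 4/W)/((2*W)) = (W + 4/W)*(1/(2*W)) = (W + 4/W)/(2*W))
S(d) = ½ + 2/d²
(-29376 - 6726/x)/(S(212) - 41*488) = (-29376 - 6726/(-16131))/((½ + 2/212²) - 41*488) = (-29376 - 6726*(-1/16131))/((½ + 2*(1/44944)) - 20008) = (-29376 + 118/283)/((½ + 1/22472) - 20008) = -8313290/(283*(11237/22472 - 20008)) = -8313290/(283*(-449608539/22472)) = -8313290/283*(-22472/449608539) = 186816252880/127239216537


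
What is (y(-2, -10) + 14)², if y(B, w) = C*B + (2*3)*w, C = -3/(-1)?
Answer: 2704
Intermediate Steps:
C = 3 (C = -3*(-1) = 3)
y(B, w) = 3*B + 6*w (y(B, w) = 3*B + (2*3)*w = 3*B + 6*w)
(y(-2, -10) + 14)² = ((3*(-2) + 6*(-10)) + 14)² = ((-6 - 60) + 14)² = (-66 + 14)² = (-52)² = 2704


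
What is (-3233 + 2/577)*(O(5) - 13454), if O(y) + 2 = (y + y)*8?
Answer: 24952112064/577 ≈ 4.3245e+7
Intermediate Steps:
O(y) = -2 + 16*y (O(y) = -2 + (y + y)*8 = -2 + (2*y)*8 = -2 + 16*y)
(-3233 + 2/577)*(O(5) - 13454) = (-3233 + 2/577)*((-2 + 16*5) - 13454) = (-3233 + (1/577)*2)*((-2 + 80) - 13454) = (-3233 + 2/577)*(78 - 13454) = -1865439/577*(-13376) = 24952112064/577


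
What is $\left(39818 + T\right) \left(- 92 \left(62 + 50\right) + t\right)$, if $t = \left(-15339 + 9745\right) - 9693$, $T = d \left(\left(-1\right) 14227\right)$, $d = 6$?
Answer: $1165516504$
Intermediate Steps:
$T = -85362$ ($T = 6 \left(\left(-1\right) 14227\right) = 6 \left(-14227\right) = -85362$)
$t = -15287$ ($t = -5594 - 9693 = -15287$)
$\left(39818 + T\right) \left(- 92 \left(62 + 50\right) + t\right) = \left(39818 - 85362\right) \left(- 92 \left(62 + 50\right) - 15287\right) = - 45544 \left(\left(-92\right) 112 - 15287\right) = - 45544 \left(-10304 - 15287\right) = \left(-45544\right) \left(-25591\right) = 1165516504$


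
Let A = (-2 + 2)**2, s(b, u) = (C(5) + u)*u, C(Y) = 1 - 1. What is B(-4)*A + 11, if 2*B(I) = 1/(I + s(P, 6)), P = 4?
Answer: 11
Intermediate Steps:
C(Y) = 0
s(b, u) = u**2 (s(b, u) = (0 + u)*u = u*u = u**2)
B(I) = 1/(2*(36 + I)) (B(I) = 1/(2*(I + 6**2)) = 1/(2*(I + 36)) = 1/(2*(36 + I)))
A = 0 (A = 0**2 = 0)
B(-4)*A + 11 = (1/(2*(36 - 4)))*0 + 11 = ((1/2)/32)*0 + 11 = ((1/2)*(1/32))*0 + 11 = (1/64)*0 + 11 = 0 + 11 = 11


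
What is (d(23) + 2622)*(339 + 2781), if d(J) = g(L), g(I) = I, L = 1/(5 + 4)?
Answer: 24542960/3 ≈ 8.1810e+6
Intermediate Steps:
L = ⅑ (L = 1/9 = ⅑ ≈ 0.11111)
d(J) = ⅑
(d(23) + 2622)*(339 + 2781) = (⅑ + 2622)*(339 + 2781) = (23599/9)*3120 = 24542960/3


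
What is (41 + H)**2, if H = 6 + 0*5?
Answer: 2209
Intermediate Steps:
H = 6 (H = 6 + 0 = 6)
(41 + H)**2 = (41 + 6)**2 = 47**2 = 2209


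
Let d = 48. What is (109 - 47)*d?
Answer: 2976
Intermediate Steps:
(109 - 47)*d = (109 - 47)*48 = 62*48 = 2976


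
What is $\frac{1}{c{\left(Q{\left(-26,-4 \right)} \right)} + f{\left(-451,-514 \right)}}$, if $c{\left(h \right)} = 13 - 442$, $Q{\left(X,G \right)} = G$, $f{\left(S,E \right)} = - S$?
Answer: $\frac{1}{22} \approx 0.045455$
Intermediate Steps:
$c{\left(h \right)} = -429$
$\frac{1}{c{\left(Q{\left(-26,-4 \right)} \right)} + f{\left(-451,-514 \right)}} = \frac{1}{-429 - -451} = \frac{1}{-429 + 451} = \frac{1}{22}$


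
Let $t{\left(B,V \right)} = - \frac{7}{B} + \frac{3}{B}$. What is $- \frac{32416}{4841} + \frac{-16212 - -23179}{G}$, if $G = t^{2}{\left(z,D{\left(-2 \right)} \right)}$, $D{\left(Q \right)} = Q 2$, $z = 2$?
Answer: $\frac{33597583}{19364} \approx 1735.1$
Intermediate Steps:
$D{\left(Q \right)} = 2 Q$
$t{\left(B,V \right)} = - \frac{4}{B}$
$G = 4$ ($G = \left(- \frac{4}{2}\right)^{2} = \left(\left(-4\right) \frac{1}{2}\right)^{2} = \left(-2\right)^{2} = 4$)
$- \frac{32416}{4841} + \frac{-16212 - -23179}{G} = - \frac{32416}{4841} + \frac{-16212 - -23179}{4} = \left(-32416\right) \frac{1}{4841} + \left(-16212 + 23179\right) \frac{1}{4} = - \frac{32416}{4841} + 6967 \cdot \frac{1}{4} = - \frac{32416}{4841} + \frac{6967}{4} = \frac{33597583}{19364}$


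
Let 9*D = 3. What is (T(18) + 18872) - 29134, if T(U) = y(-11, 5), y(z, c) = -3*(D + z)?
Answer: -10230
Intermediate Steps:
D = ⅓ (D = (⅑)*3 = ⅓ ≈ 0.33333)
y(z, c) = -1 - 3*z (y(z, c) = -3*(⅓ + z) = -1 - 3*z)
T(U) = 32 (T(U) = -1 - 3*(-11) = -1 + 33 = 32)
(T(18) + 18872) - 29134 = (32 + 18872) - 29134 = 18904 - 29134 = -10230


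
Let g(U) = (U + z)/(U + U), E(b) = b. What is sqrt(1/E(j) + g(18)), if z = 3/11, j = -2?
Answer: sqrt(33)/66 ≈ 0.087039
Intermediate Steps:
z = 3/11 (z = 3*(1/11) = 3/11 ≈ 0.27273)
g(U) = (3/11 + U)/(2*U) (g(U) = (U + 3/11)/(U + U) = (3/11 + U)/((2*U)) = (3/11 + U)*(1/(2*U)) = (3/11 + U)/(2*U))
sqrt(1/E(j) + g(18)) = sqrt(1/(-2) + (1/22)*(3 + 11*18)/18) = sqrt(-1/2 + (1/22)*(1/18)*(3 + 198)) = sqrt(-1/2 + (1/22)*(1/18)*201) = sqrt(-1/2 + 67/132) = sqrt(1/132) = sqrt(33)/66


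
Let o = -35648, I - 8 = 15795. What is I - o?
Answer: 51451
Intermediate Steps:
I = 15803 (I = 8 + 15795 = 15803)
I - o = 15803 - 1*(-35648) = 15803 + 35648 = 51451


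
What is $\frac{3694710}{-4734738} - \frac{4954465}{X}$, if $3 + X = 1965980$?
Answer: $- \frac{5120301431140}{1551397668171} \approx -3.3004$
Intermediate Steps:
$X = 1965977$ ($X = -3 + 1965980 = 1965977$)
$\frac{3694710}{-4734738} - \frac{4954465}{X} = \frac{3694710}{-4734738} - \frac{4954465}{1965977} = 3694710 \left(- \frac{1}{4734738}\right) - \frac{4954465}{1965977} = - \frac{615785}{789123} - \frac{4954465}{1965977} = - \frac{5120301431140}{1551397668171}$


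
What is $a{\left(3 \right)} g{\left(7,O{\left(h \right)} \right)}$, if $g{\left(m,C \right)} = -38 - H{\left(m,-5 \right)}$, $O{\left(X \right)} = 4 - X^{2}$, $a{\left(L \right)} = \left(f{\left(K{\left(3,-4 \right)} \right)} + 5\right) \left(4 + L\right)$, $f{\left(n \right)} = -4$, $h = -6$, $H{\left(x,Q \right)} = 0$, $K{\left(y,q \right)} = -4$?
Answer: $-266$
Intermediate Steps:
$a{\left(L \right)} = 4 + L$ ($a{\left(L \right)} = \left(-4 + 5\right) \left(4 + L\right) = 1 \left(4 + L\right) = 4 + L$)
$g{\left(m,C \right)} = -38$ ($g{\left(m,C \right)} = -38 - 0 = -38 + 0 = -38$)
$a{\left(3 \right)} g{\left(7,O{\left(h \right)} \right)} = \left(4 + 3\right) \left(-38\right) = 7 \left(-38\right) = -266$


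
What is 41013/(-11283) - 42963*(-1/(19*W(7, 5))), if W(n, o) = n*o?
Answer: 152492628/2501065 ≈ 60.971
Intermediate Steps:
41013/(-11283) - 42963*(-1/(19*W(7, 5))) = 41013/(-11283) - 42963/((7*5)*(-19)) = 41013*(-1/11283) - 42963/(35*(-19)) = -13671/3761 - 42963/(-665) = -13671/3761 - 42963*(-1/665) = -13671/3761 + 42963/665 = 152492628/2501065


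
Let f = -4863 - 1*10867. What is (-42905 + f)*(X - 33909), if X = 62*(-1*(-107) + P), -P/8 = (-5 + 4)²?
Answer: 1628352585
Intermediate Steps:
P = -8 (P = -8*(-5 + 4)² = -8*(-1)² = -8*1 = -8)
f = -15730 (f = -4863 - 10867 = -15730)
X = 6138 (X = 62*(-1*(-107) - 8) = 62*(107 - 8) = 62*99 = 6138)
(-42905 + f)*(X - 33909) = (-42905 - 15730)*(6138 - 33909) = -58635*(-27771) = 1628352585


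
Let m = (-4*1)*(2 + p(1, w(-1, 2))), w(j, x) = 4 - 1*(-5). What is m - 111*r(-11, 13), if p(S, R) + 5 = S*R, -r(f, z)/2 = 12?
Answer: 2640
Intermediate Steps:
r(f, z) = -24 (r(f, z) = -2*12 = -24)
w(j, x) = 9 (w(j, x) = 4 + 5 = 9)
p(S, R) = -5 + R*S (p(S, R) = -5 + S*R = -5 + R*S)
m = -24 (m = (-4*1)*(2 + (-5 + 9*1)) = -4*(2 + (-5 + 9)) = -4*(2 + 4) = -4*6 = -24)
m - 111*r(-11, 13) = -24 - 111*(-24) = -24 + 2664 = 2640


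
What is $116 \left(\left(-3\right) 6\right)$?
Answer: $-2088$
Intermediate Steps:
$116 \left(\left(-3\right) 6\right) = 116 \left(-18\right) = -2088$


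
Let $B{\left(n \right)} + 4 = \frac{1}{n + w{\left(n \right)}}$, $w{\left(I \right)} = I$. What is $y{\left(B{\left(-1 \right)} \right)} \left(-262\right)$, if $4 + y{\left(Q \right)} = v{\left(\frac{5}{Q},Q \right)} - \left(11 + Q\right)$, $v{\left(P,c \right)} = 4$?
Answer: $1703$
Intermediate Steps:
$B{\left(n \right)} = -4 + \frac{1}{2 n}$ ($B{\left(n \right)} = -4 + \frac{1}{n + n} = -4 + \frac{1}{2 n}$)
$y{\left(Q \right)} = -11 - Q$ ($y{\left(Q \right)} = -4 + \left(4 - \left(11 + Q\right)\right) = -4 - \left(7 + Q\right) = -11 - Q$)
$y{\left(B{\left(-1 \right)} \right)} \left(-262\right) = \left(-11 - \left(-4 + \frac{1}{2 \left(-1\right)}\right)\right) \left(-262\right) = \left(-11 - \left(-4 + \frac{1}{2} \left(-1\right)\right)\right) \left(-262\right) = \left(-11 - \left(-4 - \frac{1}{2}\right)\right) \left(-262\right) = \left(-11 - - \frac{9}{2}\right) \left(-262\right) = \left(-11 + \frac{9}{2}\right) \left(-262\right) = \left(- \frac{13}{2}\right) \left(-262\right) = 1703$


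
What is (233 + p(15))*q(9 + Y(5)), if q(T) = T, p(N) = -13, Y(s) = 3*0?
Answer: 1980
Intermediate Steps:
Y(s) = 0
(233 + p(15))*q(9 + Y(5)) = (233 - 13)*(9 + 0) = 220*9 = 1980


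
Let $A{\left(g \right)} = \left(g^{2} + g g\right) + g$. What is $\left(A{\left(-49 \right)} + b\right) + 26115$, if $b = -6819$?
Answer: $24049$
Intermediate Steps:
$A{\left(g \right)} = g + 2 g^{2}$ ($A{\left(g \right)} = \left(g^{2} + g^{2}\right) + g = 2 g^{2} + g = g + 2 g^{2}$)
$\left(A{\left(-49 \right)} + b\right) + 26115 = \left(- 49 \left(1 + 2 \left(-49\right)\right) - 6819\right) + 26115 = \left(- 49 \left(1 - 98\right) - 6819\right) + 26115 = \left(\left(-49\right) \left(-97\right) - 6819\right) + 26115 = \left(4753 - 6819\right) + 26115 = -2066 + 26115 = 24049$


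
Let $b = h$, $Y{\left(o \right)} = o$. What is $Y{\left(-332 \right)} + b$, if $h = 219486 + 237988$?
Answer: $457142$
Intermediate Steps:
$h = 457474$
$b = 457474$
$Y{\left(-332 \right)} + b = -332 + 457474 = 457142$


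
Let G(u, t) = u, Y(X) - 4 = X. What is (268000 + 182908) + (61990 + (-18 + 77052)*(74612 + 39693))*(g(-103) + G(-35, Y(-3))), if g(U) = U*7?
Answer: -6656907169252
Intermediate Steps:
g(U) = 7*U
Y(X) = 4 + X
(268000 + 182908) + (61990 + (-18 + 77052)*(74612 + 39693))*(g(-103) + G(-35, Y(-3))) = (268000 + 182908) + (61990 + (-18 + 77052)*(74612 + 39693))*(7*(-103) - 35) = 450908 + (61990 + 77034*114305)*(-721 - 35) = 450908 + (61990 + 8805371370)*(-756) = 450908 + 8805433360*(-756) = 450908 - 6656907620160 = -6656907169252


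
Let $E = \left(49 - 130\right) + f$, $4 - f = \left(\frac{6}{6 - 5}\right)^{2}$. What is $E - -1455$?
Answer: $1342$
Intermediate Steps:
$f = -32$ ($f = 4 - \left(\frac{6}{6 - 5}\right)^{2} = 4 - \left(\frac{6}{1}\right)^{2} = 4 - \left(6 \cdot 1\right)^{2} = 4 - 6^{2} = 4 - 36 = -32$)
$E = -113$ ($E = \left(49 - 130\right) - 32 = -81 - 32 = -113$)
$E - -1455 = -113 - -1455 = -113 + 1455 = 1342$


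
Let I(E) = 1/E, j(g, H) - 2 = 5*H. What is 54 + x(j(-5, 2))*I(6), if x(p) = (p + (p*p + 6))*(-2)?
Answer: 0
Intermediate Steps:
j(g, H) = 2 + 5*H
x(p) = -12 - 2*p - 2*p**2 (x(p) = (p + (p**2 + 6))*(-2) = (p + (6 + p**2))*(-2) = (6 + p + p**2)*(-2) = -12 - 2*p - 2*p**2)
54 + x(j(-5, 2))*I(6) = 54 + (-12 - 2*(2 + 5*2) - 2*(2 + 5*2)**2)/6 = 54 + (-12 - 2*(2 + 10) - 2*(2 + 10)**2)*(1/6) = 54 + (-12 - 2*12 - 2*12**2)*(1/6) = 54 + (-12 - 24 - 2*144)*(1/6) = 54 + (-12 - 24 - 288)*(1/6) = 54 - 324*1/6 = 54 - 54 = 0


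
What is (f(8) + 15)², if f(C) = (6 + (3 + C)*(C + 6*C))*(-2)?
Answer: 1510441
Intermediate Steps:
f(C) = -12 - 14*C*(3 + C) (f(C) = (6 + (3 + C)*(7*C))*(-2) = (6 + 7*C*(3 + C))*(-2) = -12 - 14*C*(3 + C))
(f(8) + 15)² = ((-12 - 42*8 - 14*8²) + 15)² = ((-12 - 336 - 14*64) + 15)² = ((-12 - 336 - 896) + 15)² = (-1244 + 15)² = (-1229)² = 1510441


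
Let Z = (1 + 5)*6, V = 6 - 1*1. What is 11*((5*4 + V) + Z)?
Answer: 671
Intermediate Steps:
V = 5 (V = 6 - 1 = 5)
Z = 36 (Z = 6*6 = 36)
11*((5*4 + V) + Z) = 11*((5*4 + 5) + 36) = 11*((20 + 5) + 36) = 11*(25 + 36) = 11*61 = 671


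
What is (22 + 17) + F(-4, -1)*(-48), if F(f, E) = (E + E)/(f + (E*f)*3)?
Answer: 51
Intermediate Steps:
F(f, E) = 2*E/(f + 3*E*f) (F(f, E) = (2*E)/(f + 3*E*f) = 2*E/(f + 3*E*f))
(22 + 17) + F(-4, -1)*(-48) = (22 + 17) + (2*(-1)/(-4*(1 + 3*(-1))))*(-48) = 39 + (2*(-1)*(-¼)/(1 - 3))*(-48) = 39 + (2*(-1)*(-¼)/(-2))*(-48) = 39 + (2*(-1)*(-¼)*(-½))*(-48) = 39 - ¼*(-48) = 39 + 12 = 51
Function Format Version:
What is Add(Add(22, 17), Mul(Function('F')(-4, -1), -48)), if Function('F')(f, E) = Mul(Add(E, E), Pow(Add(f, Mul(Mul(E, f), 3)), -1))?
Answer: 51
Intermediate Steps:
Function('F')(f, E) = Mul(2, E, Pow(Add(f, Mul(3, E, f)), -1)) (Function('F')(f, E) = Mul(Mul(2, E), Pow(Add(f, Mul(3, E, f)), -1)) = Mul(2, E, Pow(Add(f, Mul(3, E, f)), -1)))
Add(Add(22, 17), Mul(Function('F')(-4, -1), -48)) = Add(Add(22, 17), Mul(Mul(2, -1, Pow(-4, -1), Pow(Add(1, Mul(3, -1)), -1)), -48)) = Add(39, Mul(Mul(2, -1, Rational(-1, 4), Pow(Add(1, -3), -1)), -48)) = Add(39, Mul(Mul(2, -1, Rational(-1, 4), Pow(-2, -1)), -48)) = Add(39, Mul(Mul(2, -1, Rational(-1, 4), Rational(-1, 2)), -48)) = Add(39, Mul(Rational(-1, 4), -48)) = Add(39, 12) = 51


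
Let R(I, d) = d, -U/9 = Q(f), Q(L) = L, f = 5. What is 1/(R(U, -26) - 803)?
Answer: -1/829 ≈ -0.0012063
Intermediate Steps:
U = -45 (U = -9*5 = -45)
1/(R(U, -26) - 803) = 1/(-26 - 803) = 1/(-829) = -1/829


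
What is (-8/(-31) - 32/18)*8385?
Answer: -1185080/93 ≈ -12743.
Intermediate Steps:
(-8/(-31) - 32/18)*8385 = (-8*(-1/31) - 32*1/18)*8385 = (8/31 - 16/9)*8385 = -424/279*8385 = -1185080/93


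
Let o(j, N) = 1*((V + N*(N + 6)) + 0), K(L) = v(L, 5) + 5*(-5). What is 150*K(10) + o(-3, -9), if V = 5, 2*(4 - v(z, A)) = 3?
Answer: -3343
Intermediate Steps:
v(z, A) = 5/2 (v(z, A) = 4 - ½*3 = 4 - 3/2 = 5/2)
K(L) = -45/2 (K(L) = 5/2 + 5*(-5) = 5/2 - 25 = -45/2)
o(j, N) = 5 + N*(6 + N) (o(j, N) = 1*((5 + N*(N + 6)) + 0) = 1*((5 + N*(6 + N)) + 0) = 1*(5 + N*(6 + N)) = 5 + N*(6 + N))
150*K(10) + o(-3, -9) = 150*(-45/2) + (5 + (-9)² + 6*(-9)) = -3375 + (5 + 81 - 54) = -3375 + 32 = -3343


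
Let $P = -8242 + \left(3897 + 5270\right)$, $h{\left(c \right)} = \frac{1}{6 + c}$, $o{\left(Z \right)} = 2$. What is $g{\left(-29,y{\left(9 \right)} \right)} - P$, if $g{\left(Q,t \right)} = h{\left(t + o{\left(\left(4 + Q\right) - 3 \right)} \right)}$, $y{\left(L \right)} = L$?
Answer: $- \frac{15724}{17} \approx -924.94$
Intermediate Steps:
$g{\left(Q,t \right)} = \frac{1}{8 + t}$ ($g{\left(Q,t \right)} = \frac{1}{6 + \left(t + 2\right)} = \frac{1}{6 + \left(2 + t\right)} = \frac{1}{8 + t}$)
$P = 925$ ($P = -8242 + 9167 = 925$)
$g{\left(-29,y{\left(9 \right)} \right)} - P = \frac{1}{8 + 9} - 925 = \frac{1}{17} - 925 = - \frac{15724}{17}$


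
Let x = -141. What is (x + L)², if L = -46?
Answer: 34969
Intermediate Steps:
(x + L)² = (-141 - 46)² = (-187)² = 34969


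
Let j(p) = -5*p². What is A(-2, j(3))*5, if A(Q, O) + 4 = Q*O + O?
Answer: 205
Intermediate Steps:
A(Q, O) = -4 + O + O*Q (A(Q, O) = -4 + (Q*O + O) = -4 + (O*Q + O) = -4 + (O + O*Q) = -4 + O + O*Q)
A(-2, j(3))*5 = (-4 - 5*3² - 5*3²*(-2))*5 = (-4 - 5*9 - 5*9*(-2))*5 = (-4 - 45 - 45*(-2))*5 = (-4 - 45 + 90)*5 = 41*5 = 205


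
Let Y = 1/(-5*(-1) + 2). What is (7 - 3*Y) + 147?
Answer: 1075/7 ≈ 153.57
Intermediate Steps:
Y = ⅐ (Y = 1/(5 + 2) = 1/7 = ⅐ ≈ 0.14286)
(7 - 3*Y) + 147 = (7 - 3*⅐) + 147 = (7 - 3/7) + 147 = 46/7 + 147 = 1075/7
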